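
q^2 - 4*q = q*(q - 4)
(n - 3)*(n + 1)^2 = n^3 - n^2 - 5*n - 3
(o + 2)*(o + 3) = o^2 + 5*o + 6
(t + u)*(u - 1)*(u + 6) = t*u^2 + 5*t*u - 6*t + u^3 + 5*u^2 - 6*u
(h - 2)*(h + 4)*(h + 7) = h^3 + 9*h^2 + 6*h - 56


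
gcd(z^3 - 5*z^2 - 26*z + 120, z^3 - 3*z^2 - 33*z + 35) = z + 5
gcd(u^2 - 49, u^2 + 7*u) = u + 7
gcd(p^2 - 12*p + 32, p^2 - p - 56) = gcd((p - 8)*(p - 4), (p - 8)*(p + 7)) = p - 8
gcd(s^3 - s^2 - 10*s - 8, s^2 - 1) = s + 1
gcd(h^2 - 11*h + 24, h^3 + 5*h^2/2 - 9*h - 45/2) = h - 3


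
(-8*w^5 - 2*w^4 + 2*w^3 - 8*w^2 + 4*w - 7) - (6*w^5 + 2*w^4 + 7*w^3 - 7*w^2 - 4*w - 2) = -14*w^5 - 4*w^4 - 5*w^3 - w^2 + 8*w - 5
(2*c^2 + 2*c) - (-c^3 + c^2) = c^3 + c^2 + 2*c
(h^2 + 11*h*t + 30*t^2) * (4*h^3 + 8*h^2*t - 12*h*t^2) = 4*h^5 + 52*h^4*t + 196*h^3*t^2 + 108*h^2*t^3 - 360*h*t^4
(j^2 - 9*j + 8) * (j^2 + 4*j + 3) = j^4 - 5*j^3 - 25*j^2 + 5*j + 24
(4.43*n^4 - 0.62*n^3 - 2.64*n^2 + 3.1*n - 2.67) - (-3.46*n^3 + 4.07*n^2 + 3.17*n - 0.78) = 4.43*n^4 + 2.84*n^3 - 6.71*n^2 - 0.0699999999999998*n - 1.89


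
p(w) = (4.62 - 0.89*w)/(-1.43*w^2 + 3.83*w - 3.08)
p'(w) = (4.62 - 0.89*w)*(2.86*w - 3.83)/(-1.43*w^2 + 3.83*w - 3.08)^2 - 0.89/(-1.43*w^2 + 3.83*w - 3.08) = (-1.2727*w^2 + 13.2132*w - 14.9534)/(2.0449*w^4 - 10.9538*w^3 + 23.4777*w^2 - 23.5928*w + 9.4864)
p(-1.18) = -0.59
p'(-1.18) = -0.35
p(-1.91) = -0.40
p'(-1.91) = -0.18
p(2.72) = -0.68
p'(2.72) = 1.10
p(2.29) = -1.43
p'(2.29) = 2.64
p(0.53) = -2.86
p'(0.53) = -3.94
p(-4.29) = -0.18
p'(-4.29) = -0.05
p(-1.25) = -0.57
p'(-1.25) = -0.33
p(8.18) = 0.04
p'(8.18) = 0.00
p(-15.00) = -0.05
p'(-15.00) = -0.00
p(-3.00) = -0.27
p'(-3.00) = -0.09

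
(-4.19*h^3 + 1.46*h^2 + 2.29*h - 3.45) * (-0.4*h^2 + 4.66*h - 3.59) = 1.676*h^5 - 20.1094*h^4 + 20.9297*h^3 + 6.81*h^2 - 24.2981*h + 12.3855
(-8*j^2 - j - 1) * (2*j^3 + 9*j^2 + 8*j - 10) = -16*j^5 - 74*j^4 - 75*j^3 + 63*j^2 + 2*j + 10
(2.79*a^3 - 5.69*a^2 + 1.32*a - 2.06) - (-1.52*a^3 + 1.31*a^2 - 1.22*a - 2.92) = 4.31*a^3 - 7.0*a^2 + 2.54*a + 0.86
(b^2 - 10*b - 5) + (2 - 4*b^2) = -3*b^2 - 10*b - 3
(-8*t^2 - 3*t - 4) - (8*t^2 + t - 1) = -16*t^2 - 4*t - 3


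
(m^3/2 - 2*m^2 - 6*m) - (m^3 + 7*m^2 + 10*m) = -m^3/2 - 9*m^2 - 16*m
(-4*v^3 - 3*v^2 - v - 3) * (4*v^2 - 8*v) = -16*v^5 + 20*v^4 + 20*v^3 - 4*v^2 + 24*v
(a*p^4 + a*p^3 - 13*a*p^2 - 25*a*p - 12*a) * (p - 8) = a*p^5 - 7*a*p^4 - 21*a*p^3 + 79*a*p^2 + 188*a*p + 96*a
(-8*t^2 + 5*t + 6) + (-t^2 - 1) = -9*t^2 + 5*t + 5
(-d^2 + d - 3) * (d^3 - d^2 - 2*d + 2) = -d^5 + 2*d^4 - 2*d^3 - d^2 + 8*d - 6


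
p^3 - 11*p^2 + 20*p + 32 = (p - 8)*(p - 4)*(p + 1)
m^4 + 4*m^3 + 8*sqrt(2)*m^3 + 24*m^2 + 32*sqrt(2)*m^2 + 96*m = m*(m + 4)*(m + 2*sqrt(2))*(m + 6*sqrt(2))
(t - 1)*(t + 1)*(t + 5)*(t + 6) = t^4 + 11*t^3 + 29*t^2 - 11*t - 30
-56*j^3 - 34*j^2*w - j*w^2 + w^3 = (-7*j + w)*(2*j + w)*(4*j + w)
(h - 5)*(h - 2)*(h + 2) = h^3 - 5*h^2 - 4*h + 20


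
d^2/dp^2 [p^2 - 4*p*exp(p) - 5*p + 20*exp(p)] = -4*p*exp(p) + 12*exp(p) + 2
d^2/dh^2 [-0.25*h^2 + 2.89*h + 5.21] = -0.500000000000000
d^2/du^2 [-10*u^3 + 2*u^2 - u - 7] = 4 - 60*u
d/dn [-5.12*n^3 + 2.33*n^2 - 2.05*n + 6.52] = -15.36*n^2 + 4.66*n - 2.05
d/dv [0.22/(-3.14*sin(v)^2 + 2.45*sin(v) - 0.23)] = (1.3816*sin(v) - 0.539)*cos(v)/(3.14*sin(v)^2 - 2.45*sin(v) + 0.23)^2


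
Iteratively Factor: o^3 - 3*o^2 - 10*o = (o + 2)*(o^2 - 5*o) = o*(o + 2)*(o - 5)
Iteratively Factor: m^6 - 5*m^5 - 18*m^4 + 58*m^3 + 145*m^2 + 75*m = (m - 5)*(m^5 - 18*m^3 - 32*m^2 - 15*m) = (m - 5)^2*(m^4 + 5*m^3 + 7*m^2 + 3*m) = (m - 5)^2*(m + 1)*(m^3 + 4*m^2 + 3*m) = (m - 5)^2*(m + 1)^2*(m^2 + 3*m) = (m - 5)^2*(m + 1)^2*(m + 3)*(m)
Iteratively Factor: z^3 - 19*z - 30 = (z - 5)*(z^2 + 5*z + 6) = (z - 5)*(z + 2)*(z + 3)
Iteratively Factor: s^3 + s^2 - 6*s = (s + 3)*(s^2 - 2*s) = (s - 2)*(s + 3)*(s)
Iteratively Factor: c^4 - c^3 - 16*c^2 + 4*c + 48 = (c + 3)*(c^3 - 4*c^2 - 4*c + 16) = (c - 4)*(c + 3)*(c^2 - 4) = (c - 4)*(c - 2)*(c + 3)*(c + 2)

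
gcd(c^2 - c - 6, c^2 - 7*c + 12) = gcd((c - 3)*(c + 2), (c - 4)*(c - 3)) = c - 3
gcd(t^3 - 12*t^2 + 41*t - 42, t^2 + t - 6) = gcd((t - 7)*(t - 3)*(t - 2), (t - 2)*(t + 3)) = t - 2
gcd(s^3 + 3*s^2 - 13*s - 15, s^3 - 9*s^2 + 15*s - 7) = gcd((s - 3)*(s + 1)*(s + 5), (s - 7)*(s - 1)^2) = 1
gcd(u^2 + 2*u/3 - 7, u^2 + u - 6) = u + 3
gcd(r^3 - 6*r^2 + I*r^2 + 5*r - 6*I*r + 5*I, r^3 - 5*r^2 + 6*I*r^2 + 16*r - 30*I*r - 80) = r - 5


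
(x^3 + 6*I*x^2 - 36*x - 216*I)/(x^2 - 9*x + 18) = (x^2 + 6*x*(1 + I) + 36*I)/(x - 3)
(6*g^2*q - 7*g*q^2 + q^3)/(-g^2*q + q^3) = (-6*g + q)/(g + q)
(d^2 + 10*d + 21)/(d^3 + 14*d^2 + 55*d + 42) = (d + 3)/(d^2 + 7*d + 6)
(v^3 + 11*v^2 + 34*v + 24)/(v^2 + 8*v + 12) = (v^2 + 5*v + 4)/(v + 2)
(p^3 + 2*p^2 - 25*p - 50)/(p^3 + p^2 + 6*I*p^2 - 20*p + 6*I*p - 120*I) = (p^2 - 3*p - 10)/(p^2 + p*(-4 + 6*I) - 24*I)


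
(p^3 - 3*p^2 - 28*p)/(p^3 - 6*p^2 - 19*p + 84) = p/(p - 3)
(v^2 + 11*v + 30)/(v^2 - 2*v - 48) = (v + 5)/(v - 8)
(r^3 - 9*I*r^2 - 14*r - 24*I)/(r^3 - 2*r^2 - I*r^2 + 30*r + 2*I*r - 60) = (r^2 - 3*I*r + 4)/(r^2 + r*(-2 + 5*I) - 10*I)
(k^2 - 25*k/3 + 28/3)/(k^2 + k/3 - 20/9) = 3*(k - 7)/(3*k + 5)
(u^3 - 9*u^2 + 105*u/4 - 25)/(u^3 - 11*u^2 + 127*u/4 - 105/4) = (2*u^2 - 13*u + 20)/(2*u^2 - 17*u + 21)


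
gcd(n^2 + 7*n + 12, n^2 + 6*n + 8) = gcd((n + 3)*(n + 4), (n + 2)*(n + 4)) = n + 4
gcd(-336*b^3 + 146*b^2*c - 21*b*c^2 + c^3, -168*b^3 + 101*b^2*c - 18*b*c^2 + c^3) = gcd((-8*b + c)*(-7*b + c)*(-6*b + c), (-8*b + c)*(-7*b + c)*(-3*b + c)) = 56*b^2 - 15*b*c + c^2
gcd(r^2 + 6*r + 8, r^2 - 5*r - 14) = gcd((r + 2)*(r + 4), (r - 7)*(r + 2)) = r + 2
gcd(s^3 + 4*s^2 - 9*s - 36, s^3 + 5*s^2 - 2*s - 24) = s^2 + 7*s + 12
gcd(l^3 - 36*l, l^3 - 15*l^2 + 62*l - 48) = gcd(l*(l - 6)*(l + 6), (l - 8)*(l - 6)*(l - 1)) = l - 6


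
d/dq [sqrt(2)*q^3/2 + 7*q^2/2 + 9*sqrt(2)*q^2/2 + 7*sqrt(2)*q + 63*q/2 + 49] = 3*sqrt(2)*q^2/2 + 7*q + 9*sqrt(2)*q + 7*sqrt(2) + 63/2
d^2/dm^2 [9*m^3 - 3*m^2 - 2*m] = 54*m - 6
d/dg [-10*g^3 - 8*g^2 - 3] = 2*g*(-15*g - 8)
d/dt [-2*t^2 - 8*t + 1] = -4*t - 8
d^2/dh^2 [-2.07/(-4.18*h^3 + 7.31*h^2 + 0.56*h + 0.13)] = ((30.2634 - 51.9156*h)*(-4.18*h^3 + 7.31*h^2 + 0.56*h + 0.13) - 2.07*(-25.08*h^2 + 29.24*h + 1.12)*(-12.54*h^2 + 14.62*h + 0.56))/(-4.18*h^3 + 7.31*h^2 + 0.56*h + 0.13)^3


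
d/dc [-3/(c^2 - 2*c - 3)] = 6*(c - 1)/(-c^2 + 2*c + 3)^2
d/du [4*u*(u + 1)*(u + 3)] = 12*u^2 + 32*u + 12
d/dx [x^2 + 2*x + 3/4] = 2*x + 2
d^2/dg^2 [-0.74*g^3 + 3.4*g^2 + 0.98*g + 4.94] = 6.8 - 4.44*g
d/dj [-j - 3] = -1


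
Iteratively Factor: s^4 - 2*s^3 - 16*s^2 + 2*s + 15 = (s - 5)*(s^3 + 3*s^2 - s - 3) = (s - 5)*(s + 3)*(s^2 - 1) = (s - 5)*(s + 1)*(s + 3)*(s - 1)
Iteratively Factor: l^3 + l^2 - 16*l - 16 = (l + 4)*(l^2 - 3*l - 4) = (l - 4)*(l + 4)*(l + 1)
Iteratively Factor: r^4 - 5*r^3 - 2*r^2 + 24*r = (r + 2)*(r^3 - 7*r^2 + 12*r) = (r - 3)*(r + 2)*(r^2 - 4*r) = r*(r - 3)*(r + 2)*(r - 4)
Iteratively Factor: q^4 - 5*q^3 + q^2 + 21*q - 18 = (q - 3)*(q^3 - 2*q^2 - 5*q + 6) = (q - 3)^2*(q^2 + q - 2) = (q - 3)^2*(q + 2)*(q - 1)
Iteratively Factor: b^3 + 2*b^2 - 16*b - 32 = (b - 4)*(b^2 + 6*b + 8) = (b - 4)*(b + 4)*(b + 2)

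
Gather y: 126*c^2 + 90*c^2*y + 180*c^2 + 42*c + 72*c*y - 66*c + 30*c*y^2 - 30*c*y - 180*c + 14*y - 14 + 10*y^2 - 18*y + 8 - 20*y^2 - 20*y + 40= 306*c^2 - 204*c + y^2*(30*c - 10) + y*(90*c^2 + 42*c - 24) + 34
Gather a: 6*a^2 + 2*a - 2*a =6*a^2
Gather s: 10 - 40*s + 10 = 20 - 40*s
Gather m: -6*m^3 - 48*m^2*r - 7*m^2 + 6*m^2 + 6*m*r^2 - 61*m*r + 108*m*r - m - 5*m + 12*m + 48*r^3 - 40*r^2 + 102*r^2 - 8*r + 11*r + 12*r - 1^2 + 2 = -6*m^3 + m^2*(-48*r - 1) + m*(6*r^2 + 47*r + 6) + 48*r^3 + 62*r^2 + 15*r + 1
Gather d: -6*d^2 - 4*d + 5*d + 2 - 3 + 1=-6*d^2 + d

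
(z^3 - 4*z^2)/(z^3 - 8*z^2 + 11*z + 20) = z^2/(z^2 - 4*z - 5)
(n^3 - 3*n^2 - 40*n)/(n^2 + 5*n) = n - 8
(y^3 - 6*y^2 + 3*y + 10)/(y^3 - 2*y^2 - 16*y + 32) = (y^2 - 4*y - 5)/(y^2 - 16)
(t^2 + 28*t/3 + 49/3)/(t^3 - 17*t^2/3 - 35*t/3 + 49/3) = (t + 7)/(t^2 - 8*t + 7)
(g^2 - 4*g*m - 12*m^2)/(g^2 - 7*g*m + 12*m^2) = (g^2 - 4*g*m - 12*m^2)/(g^2 - 7*g*m + 12*m^2)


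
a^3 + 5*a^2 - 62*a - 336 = (a - 8)*(a + 6)*(a + 7)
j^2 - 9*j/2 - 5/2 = (j - 5)*(j + 1/2)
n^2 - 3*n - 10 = (n - 5)*(n + 2)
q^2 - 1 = (q - 1)*(q + 1)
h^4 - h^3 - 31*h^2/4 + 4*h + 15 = (h - 5/2)*(h - 2)*(h + 3/2)*(h + 2)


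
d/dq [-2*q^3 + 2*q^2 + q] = -6*q^2 + 4*q + 1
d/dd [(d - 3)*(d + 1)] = 2*d - 2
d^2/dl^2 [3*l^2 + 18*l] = 6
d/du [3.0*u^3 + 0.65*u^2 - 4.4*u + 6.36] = 9.0*u^2 + 1.3*u - 4.4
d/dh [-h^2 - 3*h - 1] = -2*h - 3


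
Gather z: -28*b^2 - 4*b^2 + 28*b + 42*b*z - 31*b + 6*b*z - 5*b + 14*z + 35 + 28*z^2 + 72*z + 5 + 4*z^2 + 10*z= -32*b^2 - 8*b + 32*z^2 + z*(48*b + 96) + 40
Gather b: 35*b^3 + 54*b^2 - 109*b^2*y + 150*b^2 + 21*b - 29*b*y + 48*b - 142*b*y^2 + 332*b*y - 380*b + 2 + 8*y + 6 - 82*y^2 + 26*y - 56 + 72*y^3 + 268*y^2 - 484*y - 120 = 35*b^3 + b^2*(204 - 109*y) + b*(-142*y^2 + 303*y - 311) + 72*y^3 + 186*y^2 - 450*y - 168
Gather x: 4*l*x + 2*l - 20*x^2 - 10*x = 2*l - 20*x^2 + x*(4*l - 10)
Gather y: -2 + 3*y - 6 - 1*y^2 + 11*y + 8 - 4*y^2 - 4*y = -5*y^2 + 10*y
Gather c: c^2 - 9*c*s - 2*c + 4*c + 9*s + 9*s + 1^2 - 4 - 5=c^2 + c*(2 - 9*s) + 18*s - 8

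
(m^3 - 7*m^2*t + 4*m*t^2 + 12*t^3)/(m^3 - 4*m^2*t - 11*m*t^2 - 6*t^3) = (m - 2*t)/(m + t)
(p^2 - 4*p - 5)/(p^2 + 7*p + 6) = (p - 5)/(p + 6)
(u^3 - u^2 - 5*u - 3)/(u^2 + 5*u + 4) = (u^2 - 2*u - 3)/(u + 4)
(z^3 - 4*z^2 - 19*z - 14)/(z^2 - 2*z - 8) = (z^2 - 6*z - 7)/(z - 4)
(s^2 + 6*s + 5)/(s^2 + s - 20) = (s + 1)/(s - 4)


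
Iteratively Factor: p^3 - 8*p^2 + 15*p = (p - 3)*(p^2 - 5*p) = p*(p - 3)*(p - 5)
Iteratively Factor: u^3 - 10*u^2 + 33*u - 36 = (u - 3)*(u^2 - 7*u + 12) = (u - 4)*(u - 3)*(u - 3)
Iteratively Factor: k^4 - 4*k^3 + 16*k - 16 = (k - 2)*(k^3 - 2*k^2 - 4*k + 8) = (k - 2)^2*(k^2 - 4) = (k - 2)^3*(k + 2)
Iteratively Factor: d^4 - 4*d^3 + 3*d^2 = (d - 3)*(d^3 - d^2) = d*(d - 3)*(d^2 - d) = d^2*(d - 3)*(d - 1)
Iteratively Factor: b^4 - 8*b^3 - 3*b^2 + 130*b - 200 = (b - 5)*(b^3 - 3*b^2 - 18*b + 40) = (b - 5)*(b + 4)*(b^2 - 7*b + 10) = (b - 5)^2*(b + 4)*(b - 2)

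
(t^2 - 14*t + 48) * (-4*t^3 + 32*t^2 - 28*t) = -4*t^5 + 88*t^4 - 668*t^3 + 1928*t^2 - 1344*t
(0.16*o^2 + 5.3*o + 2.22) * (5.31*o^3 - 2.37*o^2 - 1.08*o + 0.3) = 0.8496*o^5 + 27.7638*o^4 - 0.945600000000001*o^3 - 10.9374*o^2 - 0.8076*o + 0.666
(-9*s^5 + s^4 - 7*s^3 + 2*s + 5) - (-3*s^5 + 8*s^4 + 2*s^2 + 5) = -6*s^5 - 7*s^4 - 7*s^3 - 2*s^2 + 2*s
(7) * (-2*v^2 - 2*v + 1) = -14*v^2 - 14*v + 7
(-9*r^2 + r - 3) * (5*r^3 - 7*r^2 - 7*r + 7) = -45*r^5 + 68*r^4 + 41*r^3 - 49*r^2 + 28*r - 21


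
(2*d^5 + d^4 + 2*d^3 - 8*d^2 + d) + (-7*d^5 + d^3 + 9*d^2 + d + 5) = -5*d^5 + d^4 + 3*d^3 + d^2 + 2*d + 5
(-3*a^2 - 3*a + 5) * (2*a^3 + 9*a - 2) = -6*a^5 - 6*a^4 - 17*a^3 - 21*a^2 + 51*a - 10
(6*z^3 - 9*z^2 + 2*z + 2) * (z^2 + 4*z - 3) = 6*z^5 + 15*z^4 - 52*z^3 + 37*z^2 + 2*z - 6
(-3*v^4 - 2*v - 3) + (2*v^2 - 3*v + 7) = -3*v^4 + 2*v^2 - 5*v + 4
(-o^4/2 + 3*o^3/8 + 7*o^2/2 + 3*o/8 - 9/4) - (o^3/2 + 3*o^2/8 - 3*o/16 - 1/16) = -o^4/2 - o^3/8 + 25*o^2/8 + 9*o/16 - 35/16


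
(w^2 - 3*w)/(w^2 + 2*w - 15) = w/(w + 5)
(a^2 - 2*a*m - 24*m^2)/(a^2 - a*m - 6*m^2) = (-a^2 + 2*a*m + 24*m^2)/(-a^2 + a*m + 6*m^2)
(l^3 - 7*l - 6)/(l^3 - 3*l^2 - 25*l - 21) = (l^2 - l - 6)/(l^2 - 4*l - 21)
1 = 1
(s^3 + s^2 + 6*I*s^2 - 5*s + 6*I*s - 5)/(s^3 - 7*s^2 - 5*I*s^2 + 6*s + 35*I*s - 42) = (s^2 + s*(1 + 5*I) + 5*I)/(s^2 - s*(7 + 6*I) + 42*I)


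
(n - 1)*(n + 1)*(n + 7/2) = n^3 + 7*n^2/2 - n - 7/2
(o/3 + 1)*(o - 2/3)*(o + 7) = o^3/3 + 28*o^2/9 + 43*o/9 - 14/3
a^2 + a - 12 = (a - 3)*(a + 4)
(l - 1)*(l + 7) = l^2 + 6*l - 7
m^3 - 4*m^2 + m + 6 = (m - 3)*(m - 2)*(m + 1)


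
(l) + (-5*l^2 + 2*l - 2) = -5*l^2 + 3*l - 2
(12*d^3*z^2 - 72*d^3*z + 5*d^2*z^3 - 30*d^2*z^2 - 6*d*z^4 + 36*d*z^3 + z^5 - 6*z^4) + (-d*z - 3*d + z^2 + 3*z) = 12*d^3*z^2 - 72*d^3*z + 5*d^2*z^3 - 30*d^2*z^2 - 6*d*z^4 + 36*d*z^3 - d*z - 3*d + z^5 - 6*z^4 + z^2 + 3*z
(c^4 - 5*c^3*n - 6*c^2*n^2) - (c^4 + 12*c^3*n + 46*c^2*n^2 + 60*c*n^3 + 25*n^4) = -17*c^3*n - 52*c^2*n^2 - 60*c*n^3 - 25*n^4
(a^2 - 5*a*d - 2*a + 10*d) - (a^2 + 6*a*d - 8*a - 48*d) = -11*a*d + 6*a + 58*d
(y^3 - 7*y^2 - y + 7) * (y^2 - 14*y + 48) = y^5 - 21*y^4 + 145*y^3 - 315*y^2 - 146*y + 336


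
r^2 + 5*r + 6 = (r + 2)*(r + 3)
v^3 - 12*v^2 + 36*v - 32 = (v - 8)*(v - 2)^2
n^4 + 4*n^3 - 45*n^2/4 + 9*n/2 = n*(n - 3/2)*(n - 1/2)*(n + 6)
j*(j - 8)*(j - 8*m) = j^3 - 8*j^2*m - 8*j^2 + 64*j*m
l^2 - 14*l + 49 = (l - 7)^2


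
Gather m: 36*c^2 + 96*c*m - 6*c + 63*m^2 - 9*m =36*c^2 - 6*c + 63*m^2 + m*(96*c - 9)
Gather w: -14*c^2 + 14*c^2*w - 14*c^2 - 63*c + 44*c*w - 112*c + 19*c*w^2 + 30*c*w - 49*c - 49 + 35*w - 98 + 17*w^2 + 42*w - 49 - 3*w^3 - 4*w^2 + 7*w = -28*c^2 - 224*c - 3*w^3 + w^2*(19*c + 13) + w*(14*c^2 + 74*c + 84) - 196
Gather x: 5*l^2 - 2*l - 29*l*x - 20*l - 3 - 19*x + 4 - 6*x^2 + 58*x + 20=5*l^2 - 22*l - 6*x^2 + x*(39 - 29*l) + 21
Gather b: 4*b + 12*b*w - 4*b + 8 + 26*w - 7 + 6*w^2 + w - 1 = 12*b*w + 6*w^2 + 27*w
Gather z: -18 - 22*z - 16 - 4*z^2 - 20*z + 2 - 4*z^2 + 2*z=-8*z^2 - 40*z - 32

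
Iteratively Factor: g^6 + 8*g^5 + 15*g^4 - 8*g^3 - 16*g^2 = (g + 4)*(g^5 + 4*g^4 - g^3 - 4*g^2) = (g + 1)*(g + 4)*(g^4 + 3*g^3 - 4*g^2) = g*(g + 1)*(g + 4)*(g^3 + 3*g^2 - 4*g) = g*(g + 1)*(g + 4)^2*(g^2 - g) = g^2*(g + 1)*(g + 4)^2*(g - 1)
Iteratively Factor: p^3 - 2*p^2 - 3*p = (p)*(p^2 - 2*p - 3) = p*(p + 1)*(p - 3)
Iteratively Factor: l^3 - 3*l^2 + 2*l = (l)*(l^2 - 3*l + 2) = l*(l - 1)*(l - 2)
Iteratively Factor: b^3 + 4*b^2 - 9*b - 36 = (b - 3)*(b^2 + 7*b + 12) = (b - 3)*(b + 3)*(b + 4)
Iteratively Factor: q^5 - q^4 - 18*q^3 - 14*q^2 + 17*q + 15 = (q - 5)*(q^4 + 4*q^3 + 2*q^2 - 4*q - 3) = (q - 5)*(q - 1)*(q^3 + 5*q^2 + 7*q + 3) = (q - 5)*(q - 1)*(q + 1)*(q^2 + 4*q + 3) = (q - 5)*(q - 1)*(q + 1)*(q + 3)*(q + 1)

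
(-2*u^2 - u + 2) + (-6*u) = -2*u^2 - 7*u + 2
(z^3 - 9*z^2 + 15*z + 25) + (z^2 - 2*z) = z^3 - 8*z^2 + 13*z + 25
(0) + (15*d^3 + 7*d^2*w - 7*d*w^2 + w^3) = 15*d^3 + 7*d^2*w - 7*d*w^2 + w^3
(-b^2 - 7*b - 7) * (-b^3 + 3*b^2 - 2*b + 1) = b^5 + 4*b^4 - 12*b^3 - 8*b^2 + 7*b - 7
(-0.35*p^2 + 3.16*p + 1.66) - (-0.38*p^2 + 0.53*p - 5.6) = 0.03*p^2 + 2.63*p + 7.26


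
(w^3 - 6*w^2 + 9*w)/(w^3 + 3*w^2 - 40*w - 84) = w*(w^2 - 6*w + 9)/(w^3 + 3*w^2 - 40*w - 84)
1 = 1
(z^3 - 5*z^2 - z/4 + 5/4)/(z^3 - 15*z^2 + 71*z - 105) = (z^2 - 1/4)/(z^2 - 10*z + 21)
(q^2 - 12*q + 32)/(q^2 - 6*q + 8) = (q - 8)/(q - 2)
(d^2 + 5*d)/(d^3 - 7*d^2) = (d + 5)/(d*(d - 7))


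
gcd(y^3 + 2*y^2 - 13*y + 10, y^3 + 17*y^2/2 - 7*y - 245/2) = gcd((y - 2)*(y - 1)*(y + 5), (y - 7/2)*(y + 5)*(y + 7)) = y + 5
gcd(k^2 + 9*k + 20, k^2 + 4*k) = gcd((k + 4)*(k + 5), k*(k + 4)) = k + 4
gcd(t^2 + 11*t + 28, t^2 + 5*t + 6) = 1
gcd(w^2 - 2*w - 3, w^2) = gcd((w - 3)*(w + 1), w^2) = 1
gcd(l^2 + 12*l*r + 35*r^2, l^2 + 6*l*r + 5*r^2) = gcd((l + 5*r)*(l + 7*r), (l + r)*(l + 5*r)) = l + 5*r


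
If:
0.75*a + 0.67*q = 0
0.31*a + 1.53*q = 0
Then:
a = 0.00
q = 0.00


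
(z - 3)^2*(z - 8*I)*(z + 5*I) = z^4 - 6*z^3 - 3*I*z^3 + 49*z^2 + 18*I*z^2 - 240*z - 27*I*z + 360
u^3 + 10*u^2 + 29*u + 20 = (u + 1)*(u + 4)*(u + 5)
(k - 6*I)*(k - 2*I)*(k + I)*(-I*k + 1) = -I*k^4 - 6*k^3 - 3*I*k^2 - 16*k - 12*I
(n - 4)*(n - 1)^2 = n^3 - 6*n^2 + 9*n - 4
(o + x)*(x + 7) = o*x + 7*o + x^2 + 7*x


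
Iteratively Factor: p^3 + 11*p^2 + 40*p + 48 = (p + 3)*(p^2 + 8*p + 16) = (p + 3)*(p + 4)*(p + 4)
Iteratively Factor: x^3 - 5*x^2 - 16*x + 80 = (x - 4)*(x^2 - x - 20) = (x - 4)*(x + 4)*(x - 5)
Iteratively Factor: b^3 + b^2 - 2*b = (b - 1)*(b^2 + 2*b) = (b - 1)*(b + 2)*(b)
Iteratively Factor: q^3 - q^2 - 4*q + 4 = (q + 2)*(q^2 - 3*q + 2) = (q - 1)*(q + 2)*(q - 2)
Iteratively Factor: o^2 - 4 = (o - 2)*(o + 2)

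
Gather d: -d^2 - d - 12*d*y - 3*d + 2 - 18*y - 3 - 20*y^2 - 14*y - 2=-d^2 + d*(-12*y - 4) - 20*y^2 - 32*y - 3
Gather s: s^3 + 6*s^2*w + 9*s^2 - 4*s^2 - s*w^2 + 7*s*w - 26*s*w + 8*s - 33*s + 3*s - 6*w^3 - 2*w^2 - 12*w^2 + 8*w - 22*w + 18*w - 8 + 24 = s^3 + s^2*(6*w + 5) + s*(-w^2 - 19*w - 22) - 6*w^3 - 14*w^2 + 4*w + 16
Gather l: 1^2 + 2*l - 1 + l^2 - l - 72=l^2 + l - 72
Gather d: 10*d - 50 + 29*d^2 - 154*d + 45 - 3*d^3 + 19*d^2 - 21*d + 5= -3*d^3 + 48*d^2 - 165*d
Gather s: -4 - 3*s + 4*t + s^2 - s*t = s^2 + s*(-t - 3) + 4*t - 4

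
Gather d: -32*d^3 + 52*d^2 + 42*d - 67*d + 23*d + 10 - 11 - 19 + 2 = -32*d^3 + 52*d^2 - 2*d - 18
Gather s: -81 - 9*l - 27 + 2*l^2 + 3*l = 2*l^2 - 6*l - 108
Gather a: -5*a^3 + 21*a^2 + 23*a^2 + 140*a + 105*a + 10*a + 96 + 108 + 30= -5*a^3 + 44*a^2 + 255*a + 234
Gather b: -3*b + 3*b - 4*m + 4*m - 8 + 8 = 0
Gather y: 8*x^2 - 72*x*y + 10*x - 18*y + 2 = 8*x^2 + 10*x + y*(-72*x - 18) + 2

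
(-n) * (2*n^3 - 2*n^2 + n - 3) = -2*n^4 + 2*n^3 - n^2 + 3*n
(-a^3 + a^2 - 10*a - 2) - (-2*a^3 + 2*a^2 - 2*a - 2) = a^3 - a^2 - 8*a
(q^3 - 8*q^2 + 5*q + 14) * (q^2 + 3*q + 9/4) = q^5 - 5*q^4 - 67*q^3/4 + 11*q^2 + 213*q/4 + 63/2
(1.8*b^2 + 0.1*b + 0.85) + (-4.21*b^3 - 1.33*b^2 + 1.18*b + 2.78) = -4.21*b^3 + 0.47*b^2 + 1.28*b + 3.63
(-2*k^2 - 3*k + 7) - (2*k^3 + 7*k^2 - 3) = -2*k^3 - 9*k^2 - 3*k + 10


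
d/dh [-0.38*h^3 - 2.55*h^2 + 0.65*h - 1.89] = -1.14*h^2 - 5.1*h + 0.65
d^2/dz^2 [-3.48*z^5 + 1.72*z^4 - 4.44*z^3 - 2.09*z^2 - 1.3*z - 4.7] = -69.6*z^3 + 20.64*z^2 - 26.64*z - 4.18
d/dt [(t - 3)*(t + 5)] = 2*t + 2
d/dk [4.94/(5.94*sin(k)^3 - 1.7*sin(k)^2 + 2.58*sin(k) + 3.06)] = (-88.0308*sin(k)^2 + 16.796*sin(k) - 12.7452)*cos(k)/(5.94*sin(k)^3 - 1.7*sin(k)^2 + 2.58*sin(k) + 3.06)^2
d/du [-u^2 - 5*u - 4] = -2*u - 5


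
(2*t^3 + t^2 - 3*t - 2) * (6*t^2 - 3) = 12*t^5 + 6*t^4 - 24*t^3 - 15*t^2 + 9*t + 6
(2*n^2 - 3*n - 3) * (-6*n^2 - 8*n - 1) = -12*n^4 + 2*n^3 + 40*n^2 + 27*n + 3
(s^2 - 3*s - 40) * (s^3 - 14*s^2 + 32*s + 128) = s^5 - 17*s^4 + 34*s^3 + 592*s^2 - 1664*s - 5120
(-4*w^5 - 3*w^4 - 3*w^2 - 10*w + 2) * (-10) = 40*w^5 + 30*w^4 + 30*w^2 + 100*w - 20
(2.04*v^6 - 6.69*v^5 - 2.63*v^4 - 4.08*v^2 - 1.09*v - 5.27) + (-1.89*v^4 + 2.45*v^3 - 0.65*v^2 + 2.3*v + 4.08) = 2.04*v^6 - 6.69*v^5 - 4.52*v^4 + 2.45*v^3 - 4.73*v^2 + 1.21*v - 1.19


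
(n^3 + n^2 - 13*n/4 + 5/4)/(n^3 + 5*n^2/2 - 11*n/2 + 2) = (n + 5/2)/(n + 4)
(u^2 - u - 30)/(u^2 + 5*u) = (u - 6)/u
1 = 1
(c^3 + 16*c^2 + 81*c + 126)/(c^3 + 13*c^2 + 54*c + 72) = (c + 7)/(c + 4)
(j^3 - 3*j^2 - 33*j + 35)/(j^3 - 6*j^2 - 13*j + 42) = (j^2 + 4*j - 5)/(j^2 + j - 6)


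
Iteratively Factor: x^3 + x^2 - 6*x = (x - 2)*(x^2 + 3*x) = x*(x - 2)*(x + 3)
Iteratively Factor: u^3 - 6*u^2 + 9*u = (u - 3)*(u^2 - 3*u) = u*(u - 3)*(u - 3)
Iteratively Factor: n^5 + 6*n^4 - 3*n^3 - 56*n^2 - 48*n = (n + 4)*(n^4 + 2*n^3 - 11*n^2 - 12*n) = (n + 4)^2*(n^3 - 2*n^2 - 3*n) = (n + 1)*(n + 4)^2*(n^2 - 3*n) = n*(n + 1)*(n + 4)^2*(n - 3)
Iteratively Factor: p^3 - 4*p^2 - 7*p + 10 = (p - 5)*(p^2 + p - 2) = (p - 5)*(p - 1)*(p + 2)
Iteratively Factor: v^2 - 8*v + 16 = (v - 4)*(v - 4)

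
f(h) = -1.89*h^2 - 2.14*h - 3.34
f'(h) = -3.78*h - 2.14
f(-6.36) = -66.18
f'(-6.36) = 21.90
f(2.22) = -17.41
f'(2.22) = -10.53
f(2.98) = -26.50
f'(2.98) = -13.40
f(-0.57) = -2.73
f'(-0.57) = 0.01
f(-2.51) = -9.88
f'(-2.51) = 7.35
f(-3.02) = -14.11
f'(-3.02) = 9.28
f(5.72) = -77.42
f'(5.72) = -23.76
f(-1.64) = -4.91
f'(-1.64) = 4.06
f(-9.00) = -137.17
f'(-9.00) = 31.88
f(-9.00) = -137.17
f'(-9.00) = 31.88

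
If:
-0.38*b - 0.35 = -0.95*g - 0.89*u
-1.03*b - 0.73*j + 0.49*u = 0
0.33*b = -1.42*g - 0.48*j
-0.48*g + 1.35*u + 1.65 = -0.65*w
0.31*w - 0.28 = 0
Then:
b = -14.82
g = -3.01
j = 19.08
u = -2.73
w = 0.90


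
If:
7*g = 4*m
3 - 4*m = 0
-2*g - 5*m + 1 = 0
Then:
No Solution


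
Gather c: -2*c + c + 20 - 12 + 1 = 9 - c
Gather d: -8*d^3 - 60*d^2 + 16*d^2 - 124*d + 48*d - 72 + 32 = -8*d^3 - 44*d^2 - 76*d - 40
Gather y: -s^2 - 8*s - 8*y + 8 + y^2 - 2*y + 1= -s^2 - 8*s + y^2 - 10*y + 9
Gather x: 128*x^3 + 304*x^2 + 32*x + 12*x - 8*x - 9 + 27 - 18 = 128*x^3 + 304*x^2 + 36*x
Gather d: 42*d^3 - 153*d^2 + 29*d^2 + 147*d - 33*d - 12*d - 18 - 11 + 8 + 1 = 42*d^3 - 124*d^2 + 102*d - 20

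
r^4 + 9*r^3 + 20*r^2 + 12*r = r*(r + 1)*(r + 2)*(r + 6)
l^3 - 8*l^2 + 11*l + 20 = (l - 5)*(l - 4)*(l + 1)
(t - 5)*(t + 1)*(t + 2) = t^3 - 2*t^2 - 13*t - 10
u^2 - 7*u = u*(u - 7)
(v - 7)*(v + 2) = v^2 - 5*v - 14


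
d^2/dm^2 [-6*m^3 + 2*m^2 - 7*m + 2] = 4 - 36*m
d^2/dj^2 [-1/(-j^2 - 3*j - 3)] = 2*(-j^2 - 3*j + (2*j + 3)^2 - 3)/(j^2 + 3*j + 3)^3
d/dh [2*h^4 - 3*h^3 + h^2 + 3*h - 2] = 8*h^3 - 9*h^2 + 2*h + 3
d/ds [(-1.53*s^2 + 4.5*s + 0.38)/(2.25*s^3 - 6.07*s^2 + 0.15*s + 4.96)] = (3.4425*s^4 - 20.25*s^3 + 24.5205*s^2 - 10.5644*s + 22.263)/(5.0625*s^6 - 27.315*s^5 + 37.5199*s^4 + 20.499*s^3 - 60.1919*s^2 + 1.488*s + 24.6016)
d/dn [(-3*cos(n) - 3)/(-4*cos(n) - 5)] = -3*sin(n)/(4*cos(n) + 5)^2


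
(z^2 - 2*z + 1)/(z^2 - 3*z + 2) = (z - 1)/(z - 2)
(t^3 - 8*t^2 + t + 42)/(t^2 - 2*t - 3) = (t^2 - 5*t - 14)/(t + 1)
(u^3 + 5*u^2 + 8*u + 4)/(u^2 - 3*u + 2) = (u^3 + 5*u^2 + 8*u + 4)/(u^2 - 3*u + 2)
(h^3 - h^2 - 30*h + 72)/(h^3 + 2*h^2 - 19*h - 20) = (h^2 + 3*h - 18)/(h^2 + 6*h + 5)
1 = 1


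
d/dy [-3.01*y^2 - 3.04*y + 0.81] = -6.02*y - 3.04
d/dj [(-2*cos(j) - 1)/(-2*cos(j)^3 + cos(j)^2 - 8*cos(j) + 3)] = 8*(2*cos(j) + cos(2*j) + cos(3*j) + 8)*sin(j)/(19*cos(j) - cos(2*j) + cos(3*j) - 7)^2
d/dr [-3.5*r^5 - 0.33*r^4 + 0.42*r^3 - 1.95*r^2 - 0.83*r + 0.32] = -17.5*r^4 - 1.32*r^3 + 1.26*r^2 - 3.9*r - 0.83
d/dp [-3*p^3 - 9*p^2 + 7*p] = -9*p^2 - 18*p + 7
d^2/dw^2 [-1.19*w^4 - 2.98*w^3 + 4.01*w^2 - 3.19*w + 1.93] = -14.28*w^2 - 17.88*w + 8.02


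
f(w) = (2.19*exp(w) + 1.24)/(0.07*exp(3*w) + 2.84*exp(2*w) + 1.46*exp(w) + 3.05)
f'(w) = (2.19*exp(w) + 1.24)*(-0.21*exp(3*w) - 5.68*exp(2*w) - 1.46*exp(w))/(0.07*exp(3*w) + 2.84*exp(2*w) + 1.46*exp(w) + 3.05)^2 + 2.19*exp(w)/(0.07*exp(3*w) + 2.84*exp(2*w) + 1.46*exp(w) + 3.05)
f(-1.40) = 0.50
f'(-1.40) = 0.05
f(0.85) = 0.28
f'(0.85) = -0.23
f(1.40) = 0.17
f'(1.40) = -0.17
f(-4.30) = 0.41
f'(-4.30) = 0.01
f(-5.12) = 0.41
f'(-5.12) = 0.00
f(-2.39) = 0.45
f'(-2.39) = 0.04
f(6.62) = 0.00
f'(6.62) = -0.00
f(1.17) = 0.21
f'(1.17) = -0.20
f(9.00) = 0.00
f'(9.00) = 0.00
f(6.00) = 0.00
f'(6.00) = 0.00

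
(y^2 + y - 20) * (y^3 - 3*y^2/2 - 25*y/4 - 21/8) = y^5 - y^4/2 - 111*y^3/4 + 169*y^2/8 + 979*y/8 + 105/2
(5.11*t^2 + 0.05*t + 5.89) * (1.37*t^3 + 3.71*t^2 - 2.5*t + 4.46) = 7.0007*t^5 + 19.0266*t^4 - 4.5202*t^3 + 44.5175*t^2 - 14.502*t + 26.2694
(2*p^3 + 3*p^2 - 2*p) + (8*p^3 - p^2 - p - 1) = 10*p^3 + 2*p^2 - 3*p - 1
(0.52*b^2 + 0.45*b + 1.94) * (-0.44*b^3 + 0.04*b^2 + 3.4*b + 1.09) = -0.2288*b^5 - 0.1772*b^4 + 0.9324*b^3 + 2.1744*b^2 + 7.0865*b + 2.1146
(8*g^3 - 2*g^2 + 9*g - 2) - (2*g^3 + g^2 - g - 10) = 6*g^3 - 3*g^2 + 10*g + 8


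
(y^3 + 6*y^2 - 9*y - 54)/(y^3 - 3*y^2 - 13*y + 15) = (y^2 + 3*y - 18)/(y^2 - 6*y + 5)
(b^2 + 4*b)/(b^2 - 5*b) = (b + 4)/(b - 5)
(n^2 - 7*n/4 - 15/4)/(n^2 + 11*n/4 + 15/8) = 2*(n - 3)/(2*n + 3)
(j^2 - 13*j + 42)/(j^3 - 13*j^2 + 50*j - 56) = (j - 6)/(j^2 - 6*j + 8)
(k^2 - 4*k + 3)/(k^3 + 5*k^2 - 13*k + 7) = (k - 3)/(k^2 + 6*k - 7)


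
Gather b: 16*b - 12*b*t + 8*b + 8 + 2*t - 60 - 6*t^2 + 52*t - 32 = b*(24 - 12*t) - 6*t^2 + 54*t - 84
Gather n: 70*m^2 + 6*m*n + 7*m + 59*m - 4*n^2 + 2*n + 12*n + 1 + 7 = 70*m^2 + 66*m - 4*n^2 + n*(6*m + 14) + 8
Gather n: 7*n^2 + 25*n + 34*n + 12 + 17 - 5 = 7*n^2 + 59*n + 24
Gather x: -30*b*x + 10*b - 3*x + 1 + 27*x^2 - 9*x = 10*b + 27*x^2 + x*(-30*b - 12) + 1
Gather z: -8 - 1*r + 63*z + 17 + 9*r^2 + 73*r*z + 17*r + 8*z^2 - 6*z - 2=9*r^2 + 16*r + 8*z^2 + z*(73*r + 57) + 7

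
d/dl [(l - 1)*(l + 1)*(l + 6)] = 3*l^2 + 12*l - 1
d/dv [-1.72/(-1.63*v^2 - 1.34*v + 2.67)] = (-5.6072*v - 2.3048)/(1.63*v^2 + 1.34*v - 2.67)^2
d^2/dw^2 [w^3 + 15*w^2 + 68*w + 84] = 6*w + 30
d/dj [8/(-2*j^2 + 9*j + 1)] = 8*(4*j - 9)/(-2*j^2 + 9*j + 1)^2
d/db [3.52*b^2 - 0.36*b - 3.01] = 7.04*b - 0.36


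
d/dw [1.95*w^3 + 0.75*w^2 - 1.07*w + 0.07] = 5.85*w^2 + 1.5*w - 1.07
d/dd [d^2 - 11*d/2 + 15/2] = 2*d - 11/2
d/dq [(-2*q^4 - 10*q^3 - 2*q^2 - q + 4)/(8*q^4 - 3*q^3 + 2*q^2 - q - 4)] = 2*(43*q^6 + 12*q^5 + 2*q^4 - 41*q^3 + 80*q^2 + 4)/(64*q^8 - 48*q^7 + 41*q^6 - 28*q^5 - 54*q^4 + 20*q^3 - 15*q^2 + 8*q + 16)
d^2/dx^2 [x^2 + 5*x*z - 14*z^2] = 2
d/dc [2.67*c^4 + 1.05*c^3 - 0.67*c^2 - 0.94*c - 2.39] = 10.68*c^3 + 3.15*c^2 - 1.34*c - 0.94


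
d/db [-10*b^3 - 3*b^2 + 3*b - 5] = -30*b^2 - 6*b + 3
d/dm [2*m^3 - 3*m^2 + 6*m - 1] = 6*m^2 - 6*m + 6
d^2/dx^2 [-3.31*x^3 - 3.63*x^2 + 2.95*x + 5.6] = -19.86*x - 7.26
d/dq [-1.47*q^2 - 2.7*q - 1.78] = -2.94*q - 2.7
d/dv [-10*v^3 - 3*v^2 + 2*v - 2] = -30*v^2 - 6*v + 2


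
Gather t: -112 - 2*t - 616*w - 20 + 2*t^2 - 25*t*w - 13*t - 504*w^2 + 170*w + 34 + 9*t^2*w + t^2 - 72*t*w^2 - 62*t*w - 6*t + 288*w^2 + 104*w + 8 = t^2*(9*w + 3) + t*(-72*w^2 - 87*w - 21) - 216*w^2 - 342*w - 90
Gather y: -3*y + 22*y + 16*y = 35*y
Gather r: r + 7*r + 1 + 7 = 8*r + 8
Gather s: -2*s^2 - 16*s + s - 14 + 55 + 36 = -2*s^2 - 15*s + 77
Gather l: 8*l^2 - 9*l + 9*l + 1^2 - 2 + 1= 8*l^2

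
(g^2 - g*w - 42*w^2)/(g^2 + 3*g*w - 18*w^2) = (-g + 7*w)/(-g + 3*w)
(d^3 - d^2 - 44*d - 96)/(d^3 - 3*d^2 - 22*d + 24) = (d^2 - 5*d - 24)/(d^2 - 7*d + 6)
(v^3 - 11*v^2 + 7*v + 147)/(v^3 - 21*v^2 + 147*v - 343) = (v + 3)/(v - 7)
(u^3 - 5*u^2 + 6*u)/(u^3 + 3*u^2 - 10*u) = (u - 3)/(u + 5)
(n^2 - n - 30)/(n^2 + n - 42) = (n + 5)/(n + 7)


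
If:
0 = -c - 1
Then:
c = -1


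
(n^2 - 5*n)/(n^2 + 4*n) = (n - 5)/(n + 4)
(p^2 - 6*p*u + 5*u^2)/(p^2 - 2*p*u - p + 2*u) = (p^2 - 6*p*u + 5*u^2)/(p^2 - 2*p*u - p + 2*u)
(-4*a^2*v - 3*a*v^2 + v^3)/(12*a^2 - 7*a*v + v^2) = v*(a + v)/(-3*a + v)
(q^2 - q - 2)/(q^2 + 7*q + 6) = (q - 2)/(q + 6)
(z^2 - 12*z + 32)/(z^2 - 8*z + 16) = (z - 8)/(z - 4)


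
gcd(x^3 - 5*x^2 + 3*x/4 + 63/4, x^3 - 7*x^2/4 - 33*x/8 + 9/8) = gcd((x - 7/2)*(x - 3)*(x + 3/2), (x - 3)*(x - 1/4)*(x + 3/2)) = x^2 - 3*x/2 - 9/2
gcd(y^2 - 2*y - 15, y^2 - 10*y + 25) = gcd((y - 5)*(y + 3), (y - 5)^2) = y - 5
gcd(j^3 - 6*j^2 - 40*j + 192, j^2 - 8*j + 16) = j - 4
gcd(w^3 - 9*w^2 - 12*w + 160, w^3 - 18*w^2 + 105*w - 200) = w^2 - 13*w + 40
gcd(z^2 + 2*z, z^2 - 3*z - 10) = z + 2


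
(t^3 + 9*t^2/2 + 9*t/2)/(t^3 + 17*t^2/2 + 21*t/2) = (t + 3)/(t + 7)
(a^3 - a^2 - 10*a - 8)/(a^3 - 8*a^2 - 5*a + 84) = (a^2 + 3*a + 2)/(a^2 - 4*a - 21)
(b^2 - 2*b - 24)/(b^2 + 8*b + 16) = (b - 6)/(b + 4)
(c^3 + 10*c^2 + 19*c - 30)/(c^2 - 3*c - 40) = (c^2 + 5*c - 6)/(c - 8)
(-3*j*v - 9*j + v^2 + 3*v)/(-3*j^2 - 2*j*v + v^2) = (v + 3)/(j + v)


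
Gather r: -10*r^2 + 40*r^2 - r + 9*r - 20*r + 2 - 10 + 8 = 30*r^2 - 12*r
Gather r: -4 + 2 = -2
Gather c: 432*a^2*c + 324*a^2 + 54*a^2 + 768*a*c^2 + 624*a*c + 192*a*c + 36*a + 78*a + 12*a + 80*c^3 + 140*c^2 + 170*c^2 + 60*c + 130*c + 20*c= 378*a^2 + 126*a + 80*c^3 + c^2*(768*a + 310) + c*(432*a^2 + 816*a + 210)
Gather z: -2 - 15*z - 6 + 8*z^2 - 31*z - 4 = 8*z^2 - 46*z - 12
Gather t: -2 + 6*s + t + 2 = 6*s + t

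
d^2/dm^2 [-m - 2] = 0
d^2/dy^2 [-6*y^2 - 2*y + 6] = -12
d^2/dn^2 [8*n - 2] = 0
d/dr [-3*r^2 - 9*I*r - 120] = -6*r - 9*I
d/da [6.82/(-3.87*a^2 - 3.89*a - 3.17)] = (52.7868*a + 26.5298)/(3.87*a^2 + 3.89*a + 3.17)^2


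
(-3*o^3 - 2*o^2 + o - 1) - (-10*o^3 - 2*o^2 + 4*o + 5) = 7*o^3 - 3*o - 6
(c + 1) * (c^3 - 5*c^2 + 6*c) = c^4 - 4*c^3 + c^2 + 6*c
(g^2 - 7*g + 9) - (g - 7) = g^2 - 8*g + 16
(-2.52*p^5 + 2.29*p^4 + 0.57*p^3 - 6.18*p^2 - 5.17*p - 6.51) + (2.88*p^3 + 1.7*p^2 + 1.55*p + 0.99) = -2.52*p^5 + 2.29*p^4 + 3.45*p^3 - 4.48*p^2 - 3.62*p - 5.52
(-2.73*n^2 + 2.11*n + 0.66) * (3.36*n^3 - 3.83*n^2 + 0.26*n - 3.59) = -9.1728*n^5 + 17.5455*n^4 - 6.5735*n^3 + 7.8215*n^2 - 7.4033*n - 2.3694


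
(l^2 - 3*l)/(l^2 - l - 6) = l/(l + 2)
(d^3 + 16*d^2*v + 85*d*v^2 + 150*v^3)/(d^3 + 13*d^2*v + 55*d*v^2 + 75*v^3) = (d + 6*v)/(d + 3*v)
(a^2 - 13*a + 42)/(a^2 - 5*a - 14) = (a - 6)/(a + 2)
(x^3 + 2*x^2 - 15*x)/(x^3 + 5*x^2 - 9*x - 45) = x/(x + 3)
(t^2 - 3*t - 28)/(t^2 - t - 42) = (t + 4)/(t + 6)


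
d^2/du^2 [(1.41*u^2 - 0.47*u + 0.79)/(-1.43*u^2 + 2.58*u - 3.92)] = (-8.481902*u^3 + 37.73055*u^2 + 1.67996399999999*u - 35.486728)/(2.924207*u^6 - 15.827526*u^5 + 52.60398*u^4 - 103.9482*u^3 + 144.20112*u^2 - 118.935936*u + 60.236288)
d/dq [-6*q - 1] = -6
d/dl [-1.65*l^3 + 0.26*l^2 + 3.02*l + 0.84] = -4.95*l^2 + 0.52*l + 3.02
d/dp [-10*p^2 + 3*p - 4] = 3 - 20*p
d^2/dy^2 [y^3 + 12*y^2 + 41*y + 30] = 6*y + 24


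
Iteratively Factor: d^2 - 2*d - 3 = (d + 1)*(d - 3)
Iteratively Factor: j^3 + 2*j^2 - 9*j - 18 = (j - 3)*(j^2 + 5*j + 6) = (j - 3)*(j + 2)*(j + 3)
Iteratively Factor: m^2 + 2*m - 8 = (m - 2)*(m + 4)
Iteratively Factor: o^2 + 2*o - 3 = (o - 1)*(o + 3)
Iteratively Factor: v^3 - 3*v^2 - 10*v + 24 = (v + 3)*(v^2 - 6*v + 8) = (v - 2)*(v + 3)*(v - 4)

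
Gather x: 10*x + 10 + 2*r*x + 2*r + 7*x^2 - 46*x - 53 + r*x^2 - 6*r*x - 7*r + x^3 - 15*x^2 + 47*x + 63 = -5*r + x^3 + x^2*(r - 8) + x*(11 - 4*r) + 20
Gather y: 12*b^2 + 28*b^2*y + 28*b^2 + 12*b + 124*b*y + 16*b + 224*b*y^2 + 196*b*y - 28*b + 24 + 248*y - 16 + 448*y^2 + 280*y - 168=40*b^2 + y^2*(224*b + 448) + y*(28*b^2 + 320*b + 528) - 160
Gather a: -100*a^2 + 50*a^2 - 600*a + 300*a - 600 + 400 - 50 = -50*a^2 - 300*a - 250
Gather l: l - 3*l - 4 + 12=8 - 2*l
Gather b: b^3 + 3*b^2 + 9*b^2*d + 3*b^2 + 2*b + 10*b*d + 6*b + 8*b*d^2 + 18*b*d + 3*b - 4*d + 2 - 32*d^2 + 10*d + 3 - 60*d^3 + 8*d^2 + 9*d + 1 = b^3 + b^2*(9*d + 6) + b*(8*d^2 + 28*d + 11) - 60*d^3 - 24*d^2 + 15*d + 6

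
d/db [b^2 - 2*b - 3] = 2*b - 2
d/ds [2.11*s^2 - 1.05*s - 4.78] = 4.22*s - 1.05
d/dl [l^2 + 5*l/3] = 2*l + 5/3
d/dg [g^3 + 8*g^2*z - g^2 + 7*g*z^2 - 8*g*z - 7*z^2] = 3*g^2 + 16*g*z - 2*g + 7*z^2 - 8*z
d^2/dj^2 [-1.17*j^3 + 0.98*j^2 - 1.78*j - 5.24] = 1.96 - 7.02*j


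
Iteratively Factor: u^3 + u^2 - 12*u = (u + 4)*(u^2 - 3*u) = (u - 3)*(u + 4)*(u)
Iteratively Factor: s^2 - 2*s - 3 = (s - 3)*(s + 1)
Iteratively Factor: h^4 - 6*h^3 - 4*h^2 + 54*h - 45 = (h - 5)*(h^3 - h^2 - 9*h + 9) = (h - 5)*(h - 3)*(h^2 + 2*h - 3) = (h - 5)*(h - 3)*(h + 3)*(h - 1)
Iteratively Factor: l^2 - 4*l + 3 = (l - 1)*(l - 3)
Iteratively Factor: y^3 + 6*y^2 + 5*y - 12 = (y + 3)*(y^2 + 3*y - 4) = (y + 3)*(y + 4)*(y - 1)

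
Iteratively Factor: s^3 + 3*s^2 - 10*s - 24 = (s - 3)*(s^2 + 6*s + 8) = (s - 3)*(s + 4)*(s + 2)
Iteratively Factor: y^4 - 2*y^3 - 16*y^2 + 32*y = (y - 2)*(y^3 - 16*y) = (y - 2)*(y + 4)*(y^2 - 4*y) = (y - 4)*(y - 2)*(y + 4)*(y)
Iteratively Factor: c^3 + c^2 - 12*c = (c)*(c^2 + c - 12) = c*(c - 3)*(c + 4)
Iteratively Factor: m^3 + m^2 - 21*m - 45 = (m - 5)*(m^2 + 6*m + 9) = (m - 5)*(m + 3)*(m + 3)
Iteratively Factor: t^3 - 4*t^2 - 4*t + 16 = (t + 2)*(t^2 - 6*t + 8) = (t - 4)*(t + 2)*(t - 2)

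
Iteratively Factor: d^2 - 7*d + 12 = (d - 4)*(d - 3)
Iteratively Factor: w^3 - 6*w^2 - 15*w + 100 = (w - 5)*(w^2 - w - 20) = (w - 5)*(w + 4)*(w - 5)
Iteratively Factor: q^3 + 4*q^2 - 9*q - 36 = (q - 3)*(q^2 + 7*q + 12) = (q - 3)*(q + 3)*(q + 4)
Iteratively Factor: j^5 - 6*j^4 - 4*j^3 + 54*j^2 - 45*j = (j - 3)*(j^4 - 3*j^3 - 13*j^2 + 15*j) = (j - 3)*(j - 1)*(j^3 - 2*j^2 - 15*j) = j*(j - 3)*(j - 1)*(j^2 - 2*j - 15) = j*(j - 5)*(j - 3)*(j - 1)*(j + 3)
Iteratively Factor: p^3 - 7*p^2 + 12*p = (p)*(p^2 - 7*p + 12) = p*(p - 3)*(p - 4)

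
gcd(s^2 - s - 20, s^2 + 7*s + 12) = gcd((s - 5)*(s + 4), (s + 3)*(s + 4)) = s + 4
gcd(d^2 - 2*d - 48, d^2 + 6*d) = d + 6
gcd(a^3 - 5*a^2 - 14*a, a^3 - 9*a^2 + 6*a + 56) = a^2 - 5*a - 14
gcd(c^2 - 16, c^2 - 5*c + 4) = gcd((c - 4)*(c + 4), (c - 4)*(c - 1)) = c - 4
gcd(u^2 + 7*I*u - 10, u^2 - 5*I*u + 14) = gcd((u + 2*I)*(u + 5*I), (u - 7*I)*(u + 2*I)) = u + 2*I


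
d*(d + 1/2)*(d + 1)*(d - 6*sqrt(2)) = d^4 - 6*sqrt(2)*d^3 + 3*d^3/2 - 9*sqrt(2)*d^2 + d^2/2 - 3*sqrt(2)*d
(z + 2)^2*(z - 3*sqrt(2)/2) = z^3 - 3*sqrt(2)*z^2/2 + 4*z^2 - 6*sqrt(2)*z + 4*z - 6*sqrt(2)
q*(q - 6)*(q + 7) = q^3 + q^2 - 42*q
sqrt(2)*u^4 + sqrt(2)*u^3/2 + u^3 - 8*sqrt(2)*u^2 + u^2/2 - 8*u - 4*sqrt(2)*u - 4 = (u + 1/2)*(u - 2*sqrt(2))*(u + 2*sqrt(2))*(sqrt(2)*u + 1)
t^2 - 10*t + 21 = (t - 7)*(t - 3)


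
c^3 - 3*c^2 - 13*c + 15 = (c - 5)*(c - 1)*(c + 3)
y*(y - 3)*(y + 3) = y^3 - 9*y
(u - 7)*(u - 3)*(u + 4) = u^3 - 6*u^2 - 19*u + 84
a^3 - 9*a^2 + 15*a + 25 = (a - 5)^2*(a + 1)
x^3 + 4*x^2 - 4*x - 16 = (x - 2)*(x + 2)*(x + 4)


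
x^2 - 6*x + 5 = (x - 5)*(x - 1)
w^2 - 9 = (w - 3)*(w + 3)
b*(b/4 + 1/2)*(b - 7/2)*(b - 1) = b^4/4 - 5*b^3/8 - 11*b^2/8 + 7*b/4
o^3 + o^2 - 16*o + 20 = (o - 2)^2*(o + 5)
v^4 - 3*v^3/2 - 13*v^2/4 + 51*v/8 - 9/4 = (v - 3/2)^2*(v - 1/2)*(v + 2)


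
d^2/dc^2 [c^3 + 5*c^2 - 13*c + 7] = 6*c + 10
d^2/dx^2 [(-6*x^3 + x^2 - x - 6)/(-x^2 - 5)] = 2*(-29*x^3 + 33*x^2 + 435*x - 55)/(x^6 + 15*x^4 + 75*x^2 + 125)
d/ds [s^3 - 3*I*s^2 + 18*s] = 3*s^2 - 6*I*s + 18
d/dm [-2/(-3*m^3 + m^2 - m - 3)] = 2*(-9*m^2 + 2*m - 1)/(3*m^3 - m^2 + m + 3)^2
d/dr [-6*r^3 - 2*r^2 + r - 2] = -18*r^2 - 4*r + 1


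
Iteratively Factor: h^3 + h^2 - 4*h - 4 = (h - 2)*(h^2 + 3*h + 2) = (h - 2)*(h + 2)*(h + 1)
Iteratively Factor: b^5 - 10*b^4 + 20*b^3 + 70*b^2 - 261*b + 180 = (b - 1)*(b^4 - 9*b^3 + 11*b^2 + 81*b - 180) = (b - 3)*(b - 1)*(b^3 - 6*b^2 - 7*b + 60) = (b - 3)*(b - 1)*(b + 3)*(b^2 - 9*b + 20) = (b - 4)*(b - 3)*(b - 1)*(b + 3)*(b - 5)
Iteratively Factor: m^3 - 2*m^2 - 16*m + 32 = (m - 2)*(m^2 - 16) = (m - 2)*(m + 4)*(m - 4)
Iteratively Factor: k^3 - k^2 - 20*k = (k - 5)*(k^2 + 4*k) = k*(k - 5)*(k + 4)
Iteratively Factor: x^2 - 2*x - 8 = (x + 2)*(x - 4)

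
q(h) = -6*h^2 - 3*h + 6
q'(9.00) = -111.00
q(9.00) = -507.00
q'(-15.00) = 177.00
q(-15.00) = -1299.00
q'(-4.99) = 56.88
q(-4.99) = -128.43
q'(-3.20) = 35.40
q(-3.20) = -45.84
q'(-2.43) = 26.16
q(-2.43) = -22.14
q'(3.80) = -48.60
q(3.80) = -92.04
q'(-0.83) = 6.96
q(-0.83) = 4.36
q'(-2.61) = 28.32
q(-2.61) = -27.04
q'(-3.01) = 33.12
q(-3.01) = -39.33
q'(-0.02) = -2.76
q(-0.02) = 6.06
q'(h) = -12*h - 3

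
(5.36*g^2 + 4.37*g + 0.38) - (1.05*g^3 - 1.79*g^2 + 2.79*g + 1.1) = -1.05*g^3 + 7.15*g^2 + 1.58*g - 0.72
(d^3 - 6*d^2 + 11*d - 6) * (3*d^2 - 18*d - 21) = 3*d^5 - 36*d^4 + 120*d^3 - 90*d^2 - 123*d + 126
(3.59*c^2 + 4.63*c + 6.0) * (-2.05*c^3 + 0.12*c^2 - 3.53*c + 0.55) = -7.3595*c^5 - 9.0607*c^4 - 24.4171*c^3 - 13.6494*c^2 - 18.6335*c + 3.3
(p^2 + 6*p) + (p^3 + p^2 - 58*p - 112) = p^3 + 2*p^2 - 52*p - 112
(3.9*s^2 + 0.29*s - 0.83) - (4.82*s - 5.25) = 3.9*s^2 - 4.53*s + 4.42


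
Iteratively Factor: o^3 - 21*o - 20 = (o + 4)*(o^2 - 4*o - 5) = (o - 5)*(o + 4)*(o + 1)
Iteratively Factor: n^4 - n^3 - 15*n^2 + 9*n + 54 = (n + 3)*(n^3 - 4*n^2 - 3*n + 18) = (n + 2)*(n + 3)*(n^2 - 6*n + 9) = (n - 3)*(n + 2)*(n + 3)*(n - 3)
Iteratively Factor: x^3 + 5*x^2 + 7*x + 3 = (x + 1)*(x^2 + 4*x + 3) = (x + 1)*(x + 3)*(x + 1)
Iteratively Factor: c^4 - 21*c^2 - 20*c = (c + 4)*(c^3 - 4*c^2 - 5*c) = (c - 5)*(c + 4)*(c^2 + c) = (c - 5)*(c + 1)*(c + 4)*(c)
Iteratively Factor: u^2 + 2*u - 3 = (u - 1)*(u + 3)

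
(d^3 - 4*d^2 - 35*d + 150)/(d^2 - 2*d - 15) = (d^2 + d - 30)/(d + 3)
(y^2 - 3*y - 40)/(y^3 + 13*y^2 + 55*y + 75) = (y - 8)/(y^2 + 8*y + 15)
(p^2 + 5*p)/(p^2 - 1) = p*(p + 5)/(p^2 - 1)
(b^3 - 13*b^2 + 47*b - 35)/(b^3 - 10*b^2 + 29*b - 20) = (b - 7)/(b - 4)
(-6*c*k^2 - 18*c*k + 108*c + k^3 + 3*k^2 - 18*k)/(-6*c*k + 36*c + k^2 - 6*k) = (k^2 + 3*k - 18)/(k - 6)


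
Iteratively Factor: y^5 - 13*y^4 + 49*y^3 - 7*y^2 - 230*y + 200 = (y - 5)*(y^4 - 8*y^3 + 9*y^2 + 38*y - 40) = (y - 5)*(y + 2)*(y^3 - 10*y^2 + 29*y - 20) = (y - 5)*(y - 1)*(y + 2)*(y^2 - 9*y + 20) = (y - 5)^2*(y - 1)*(y + 2)*(y - 4)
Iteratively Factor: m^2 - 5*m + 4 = (m - 4)*(m - 1)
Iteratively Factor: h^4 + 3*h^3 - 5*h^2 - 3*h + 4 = (h - 1)*(h^3 + 4*h^2 - h - 4) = (h - 1)*(h + 1)*(h^2 + 3*h - 4) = (h - 1)*(h + 1)*(h + 4)*(h - 1)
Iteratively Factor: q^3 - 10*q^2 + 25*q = (q - 5)*(q^2 - 5*q) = q*(q - 5)*(q - 5)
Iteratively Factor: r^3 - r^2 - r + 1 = (r - 1)*(r^2 - 1) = (r - 1)*(r + 1)*(r - 1)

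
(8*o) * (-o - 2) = -8*o^2 - 16*o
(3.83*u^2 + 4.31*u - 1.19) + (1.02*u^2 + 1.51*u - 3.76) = 4.85*u^2 + 5.82*u - 4.95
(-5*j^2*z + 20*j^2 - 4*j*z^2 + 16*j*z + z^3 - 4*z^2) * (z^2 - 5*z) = -5*j^2*z^3 + 45*j^2*z^2 - 100*j^2*z - 4*j*z^4 + 36*j*z^3 - 80*j*z^2 + z^5 - 9*z^4 + 20*z^3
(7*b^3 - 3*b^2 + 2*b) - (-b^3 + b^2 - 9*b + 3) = 8*b^3 - 4*b^2 + 11*b - 3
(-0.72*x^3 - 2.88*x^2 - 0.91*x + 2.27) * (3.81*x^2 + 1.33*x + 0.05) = -2.7432*x^5 - 11.9304*x^4 - 7.3335*x^3 + 7.2944*x^2 + 2.9736*x + 0.1135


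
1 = 1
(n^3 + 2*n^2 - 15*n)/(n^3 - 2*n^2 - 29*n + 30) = n*(n - 3)/(n^2 - 7*n + 6)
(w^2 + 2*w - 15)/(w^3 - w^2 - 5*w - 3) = (w + 5)/(w^2 + 2*w + 1)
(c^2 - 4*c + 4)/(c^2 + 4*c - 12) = (c - 2)/(c + 6)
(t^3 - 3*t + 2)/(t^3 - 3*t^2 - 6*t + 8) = (t - 1)/(t - 4)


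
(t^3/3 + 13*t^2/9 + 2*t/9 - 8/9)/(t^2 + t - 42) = (3*t^3 + 13*t^2 + 2*t - 8)/(9*(t^2 + t - 42))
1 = 1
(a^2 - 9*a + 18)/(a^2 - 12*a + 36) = (a - 3)/(a - 6)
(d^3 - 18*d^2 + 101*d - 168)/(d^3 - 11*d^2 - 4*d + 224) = (d - 3)/(d + 4)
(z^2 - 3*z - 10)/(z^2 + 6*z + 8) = (z - 5)/(z + 4)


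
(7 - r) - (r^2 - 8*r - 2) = -r^2 + 7*r + 9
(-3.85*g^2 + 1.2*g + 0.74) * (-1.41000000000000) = 5.4285*g^2 - 1.692*g - 1.0434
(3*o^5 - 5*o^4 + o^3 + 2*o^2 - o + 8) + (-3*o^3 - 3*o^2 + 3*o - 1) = 3*o^5 - 5*o^4 - 2*o^3 - o^2 + 2*o + 7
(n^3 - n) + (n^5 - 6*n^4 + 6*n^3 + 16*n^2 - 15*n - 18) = n^5 - 6*n^4 + 7*n^3 + 16*n^2 - 16*n - 18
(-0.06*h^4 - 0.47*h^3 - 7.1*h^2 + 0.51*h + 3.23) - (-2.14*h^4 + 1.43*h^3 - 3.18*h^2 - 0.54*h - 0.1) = 2.08*h^4 - 1.9*h^3 - 3.92*h^2 + 1.05*h + 3.33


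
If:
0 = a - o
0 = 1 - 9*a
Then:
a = 1/9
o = 1/9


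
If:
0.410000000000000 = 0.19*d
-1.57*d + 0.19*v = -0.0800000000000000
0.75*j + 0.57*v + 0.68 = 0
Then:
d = 2.16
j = -14.14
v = 17.41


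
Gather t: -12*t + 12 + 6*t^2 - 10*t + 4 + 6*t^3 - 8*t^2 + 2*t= 6*t^3 - 2*t^2 - 20*t + 16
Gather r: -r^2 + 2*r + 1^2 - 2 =-r^2 + 2*r - 1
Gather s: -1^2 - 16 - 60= -77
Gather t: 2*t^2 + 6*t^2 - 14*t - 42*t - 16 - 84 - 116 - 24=8*t^2 - 56*t - 240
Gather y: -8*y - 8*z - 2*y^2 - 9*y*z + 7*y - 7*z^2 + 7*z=-2*y^2 + y*(-9*z - 1) - 7*z^2 - z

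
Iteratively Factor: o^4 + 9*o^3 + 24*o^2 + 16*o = (o + 4)*(o^3 + 5*o^2 + 4*o) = o*(o + 4)*(o^2 + 5*o + 4) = o*(o + 4)^2*(o + 1)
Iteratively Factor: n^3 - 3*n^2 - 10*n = (n)*(n^2 - 3*n - 10) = n*(n + 2)*(n - 5)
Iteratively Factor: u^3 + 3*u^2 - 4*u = (u)*(u^2 + 3*u - 4) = u*(u + 4)*(u - 1)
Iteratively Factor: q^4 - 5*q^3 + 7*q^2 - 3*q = (q - 1)*(q^3 - 4*q^2 + 3*q) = (q - 1)^2*(q^2 - 3*q) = (q - 3)*(q - 1)^2*(q)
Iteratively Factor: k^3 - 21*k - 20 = (k + 1)*(k^2 - k - 20) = (k - 5)*(k + 1)*(k + 4)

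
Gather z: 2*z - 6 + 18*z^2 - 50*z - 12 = 18*z^2 - 48*z - 18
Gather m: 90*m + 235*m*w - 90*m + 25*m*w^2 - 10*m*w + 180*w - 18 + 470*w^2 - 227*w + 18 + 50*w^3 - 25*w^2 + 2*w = m*(25*w^2 + 225*w) + 50*w^3 + 445*w^2 - 45*w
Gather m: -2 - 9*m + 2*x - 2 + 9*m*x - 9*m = m*(9*x - 18) + 2*x - 4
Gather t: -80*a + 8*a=-72*a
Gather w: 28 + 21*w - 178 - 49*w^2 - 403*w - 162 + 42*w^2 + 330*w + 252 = -7*w^2 - 52*w - 60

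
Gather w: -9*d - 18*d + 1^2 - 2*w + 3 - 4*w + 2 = -27*d - 6*w + 6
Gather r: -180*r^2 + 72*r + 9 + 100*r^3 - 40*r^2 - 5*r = 100*r^3 - 220*r^2 + 67*r + 9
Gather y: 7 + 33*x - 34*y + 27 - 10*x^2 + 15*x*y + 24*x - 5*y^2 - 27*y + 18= -10*x^2 + 57*x - 5*y^2 + y*(15*x - 61) + 52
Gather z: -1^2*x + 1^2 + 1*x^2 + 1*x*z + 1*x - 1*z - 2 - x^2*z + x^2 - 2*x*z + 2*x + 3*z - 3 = 2*x^2 + 2*x + z*(-x^2 - x + 2) - 4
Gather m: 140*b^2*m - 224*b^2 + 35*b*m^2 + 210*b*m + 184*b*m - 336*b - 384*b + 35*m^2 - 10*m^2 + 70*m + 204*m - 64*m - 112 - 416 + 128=-224*b^2 - 720*b + m^2*(35*b + 25) + m*(140*b^2 + 394*b + 210) - 400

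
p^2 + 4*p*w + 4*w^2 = (p + 2*w)^2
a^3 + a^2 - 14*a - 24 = (a - 4)*(a + 2)*(a + 3)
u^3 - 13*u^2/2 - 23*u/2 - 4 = (u - 8)*(u + 1/2)*(u + 1)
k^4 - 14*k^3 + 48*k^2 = k^2*(k - 8)*(k - 6)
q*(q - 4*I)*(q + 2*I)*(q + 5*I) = q^4 + 3*I*q^3 + 18*q^2 + 40*I*q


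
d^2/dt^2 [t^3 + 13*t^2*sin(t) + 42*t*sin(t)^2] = -13*t^2*sin(t) + 52*t*cos(t) + 84*t*cos(2*t) + 6*t + 26*sin(t) + 84*sin(2*t)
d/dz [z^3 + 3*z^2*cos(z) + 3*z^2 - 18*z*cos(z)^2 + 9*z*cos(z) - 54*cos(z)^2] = -3*z^2*sin(z) + 3*z^2 - 9*z*sin(z) + 18*z*sin(2*z) + 6*z*cos(z) + 6*z + 54*sin(2*z) - 18*cos(z)^2 + 9*cos(z)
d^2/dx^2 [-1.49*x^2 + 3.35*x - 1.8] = -2.98000000000000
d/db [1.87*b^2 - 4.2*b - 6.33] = 3.74*b - 4.2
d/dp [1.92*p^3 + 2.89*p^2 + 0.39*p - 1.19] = 5.76*p^2 + 5.78*p + 0.39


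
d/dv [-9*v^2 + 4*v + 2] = 4 - 18*v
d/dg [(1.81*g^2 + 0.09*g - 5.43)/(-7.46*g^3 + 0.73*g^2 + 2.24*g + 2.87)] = (13.5026*g^4 + 1.3428*g^3 - 117.5347*g^2 + 18.3172*g + 12.4215)/(55.6516*g^6 - 10.8916*g^5 - 32.8879*g^4 - 39.55*g^3 + 9.2078*g^2 + 12.8576*g + 8.2369)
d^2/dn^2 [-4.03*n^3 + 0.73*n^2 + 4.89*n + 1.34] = 1.46 - 24.18*n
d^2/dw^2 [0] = 0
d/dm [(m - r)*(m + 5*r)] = 2*m + 4*r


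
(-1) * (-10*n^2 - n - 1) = 10*n^2 + n + 1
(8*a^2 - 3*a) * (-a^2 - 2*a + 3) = -8*a^4 - 13*a^3 + 30*a^2 - 9*a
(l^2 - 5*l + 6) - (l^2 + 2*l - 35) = 41 - 7*l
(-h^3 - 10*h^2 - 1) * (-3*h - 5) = 3*h^4 + 35*h^3 + 50*h^2 + 3*h + 5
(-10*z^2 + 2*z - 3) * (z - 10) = -10*z^3 + 102*z^2 - 23*z + 30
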